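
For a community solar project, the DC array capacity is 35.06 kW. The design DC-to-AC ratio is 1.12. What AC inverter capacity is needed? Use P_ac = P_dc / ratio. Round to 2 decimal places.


The inverter AC capacity is determined by the DC/AC ratio.
Given: P_dc = 35.06 kW, DC/AC ratio = 1.12
P_ac = P_dc / ratio = 35.06 / 1.12
P_ac = 31.30 kW

31.30


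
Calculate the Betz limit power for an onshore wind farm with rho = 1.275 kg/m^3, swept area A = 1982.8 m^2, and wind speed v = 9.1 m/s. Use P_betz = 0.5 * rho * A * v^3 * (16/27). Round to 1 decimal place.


The Betz coefficient Cp_max = 16/27 = 0.5926
v^3 = 9.1^3 = 753.571
P_betz = 0.5 * rho * A * v^3 * Cp_max
P_betz = 0.5 * 1.275 * 1982.8 * 753.571 * 0.5926
P_betz = 564468.2 W

564468.2


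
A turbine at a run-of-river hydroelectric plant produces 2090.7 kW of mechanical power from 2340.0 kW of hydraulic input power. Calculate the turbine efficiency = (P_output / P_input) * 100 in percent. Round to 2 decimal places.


Turbine efficiency = (output power / input power) * 100
eta = (2090.7 / 2340.0) * 100
eta = 89.35%

89.35


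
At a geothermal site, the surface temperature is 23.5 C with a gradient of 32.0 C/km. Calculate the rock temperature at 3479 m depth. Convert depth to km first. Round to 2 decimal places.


Convert depth to km: 3479 / 1000 = 3.479 km
Temperature increase = gradient * depth_km = 32.0 * 3.479 = 111.33 C
Temperature at depth = T_surface + delta_T = 23.5 + 111.33
T = 134.83 C

134.83


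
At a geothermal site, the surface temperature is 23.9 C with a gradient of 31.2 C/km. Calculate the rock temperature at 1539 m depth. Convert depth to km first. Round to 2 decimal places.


Convert depth to km: 1539 / 1000 = 1.539 km
Temperature increase = gradient * depth_km = 31.2 * 1.539 = 48.02 C
Temperature at depth = T_surface + delta_T = 23.9 + 48.02
T = 71.92 C

71.92


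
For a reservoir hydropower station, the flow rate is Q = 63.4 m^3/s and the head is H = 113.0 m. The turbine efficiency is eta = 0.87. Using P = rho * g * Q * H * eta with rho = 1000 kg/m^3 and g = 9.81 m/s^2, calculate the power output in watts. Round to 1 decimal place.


Apply the hydropower formula P = rho * g * Q * H * eta
rho * g = 1000 * 9.81 = 9810.0
P = 9810.0 * 63.4 * 113.0 * 0.87
P = 61144297.7 W

61144297.7


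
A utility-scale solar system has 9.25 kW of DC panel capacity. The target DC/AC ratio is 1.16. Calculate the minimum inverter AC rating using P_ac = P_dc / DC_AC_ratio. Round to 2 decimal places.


The inverter AC capacity is determined by the DC/AC ratio.
Given: P_dc = 9.25 kW, DC/AC ratio = 1.16
P_ac = P_dc / ratio = 9.25 / 1.16
P_ac = 7.97 kW

7.97


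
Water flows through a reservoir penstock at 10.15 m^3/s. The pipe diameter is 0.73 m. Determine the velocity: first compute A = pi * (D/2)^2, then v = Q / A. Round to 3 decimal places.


Compute pipe cross-sectional area:
  A = pi * (D/2)^2 = pi * (0.73/2)^2 = 0.4185 m^2
Calculate velocity:
  v = Q / A = 10.15 / 0.4185
  v = 24.251 m/s

24.251


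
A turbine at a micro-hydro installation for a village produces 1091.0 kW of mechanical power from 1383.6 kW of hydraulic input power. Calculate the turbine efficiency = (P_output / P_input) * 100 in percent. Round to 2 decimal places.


Turbine efficiency = (output power / input power) * 100
eta = (1091.0 / 1383.6) * 100
eta = 78.85%

78.85


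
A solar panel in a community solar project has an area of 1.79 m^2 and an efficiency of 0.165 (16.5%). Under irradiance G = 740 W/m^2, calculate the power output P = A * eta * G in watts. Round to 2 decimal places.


Use the solar power formula P = A * eta * G.
Given: A = 1.79 m^2, eta = 0.165, G = 740 W/m^2
P = 1.79 * 0.165 * 740
P = 218.56 W

218.56


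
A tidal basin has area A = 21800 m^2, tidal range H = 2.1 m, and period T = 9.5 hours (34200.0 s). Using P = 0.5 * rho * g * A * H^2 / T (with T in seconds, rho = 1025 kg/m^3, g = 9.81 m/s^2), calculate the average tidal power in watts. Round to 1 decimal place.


Convert period to seconds: T = 9.5 * 3600 = 34200.0 s
H^2 = 2.1^2 = 4.41
P = 0.5 * rho * g * A * H^2 / T
P = 0.5 * 1025 * 9.81 * 21800 * 4.41 / 34200.0
P = 14132.9 W

14132.9


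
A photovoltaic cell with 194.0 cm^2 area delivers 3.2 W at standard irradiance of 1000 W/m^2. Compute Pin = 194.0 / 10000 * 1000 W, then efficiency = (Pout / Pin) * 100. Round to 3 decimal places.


First compute the input power:
  Pin = area_cm2 / 10000 * G = 194.0 / 10000 * 1000 = 19.4 W
Then compute efficiency:
  Efficiency = (Pout / Pin) * 100 = (3.2 / 19.4) * 100
  Efficiency = 16.495%

16.495


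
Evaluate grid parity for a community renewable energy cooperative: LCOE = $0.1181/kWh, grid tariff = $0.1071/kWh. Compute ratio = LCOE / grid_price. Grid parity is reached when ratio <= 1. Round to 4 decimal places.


Compare LCOE to grid price:
  LCOE = $0.1181/kWh, Grid price = $0.1071/kWh
  Ratio = LCOE / grid_price = 0.1181 / 0.1071 = 1.1027
  Grid parity achieved (ratio <= 1)? no

1.1027


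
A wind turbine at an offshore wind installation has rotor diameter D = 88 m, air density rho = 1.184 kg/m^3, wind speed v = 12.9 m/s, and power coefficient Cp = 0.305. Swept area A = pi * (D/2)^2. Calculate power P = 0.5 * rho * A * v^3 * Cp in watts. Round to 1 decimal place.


Step 1 -- Compute swept area:
  A = pi * (D/2)^2 = pi * (88/2)^2 = 6082.12 m^2
Step 2 -- Apply wind power equation:
  P = 0.5 * rho * A * v^3 * Cp
  v^3 = 12.9^3 = 2146.689
  P = 0.5 * 1.184 * 6082.12 * 2146.689 * 0.305
  P = 2357468.5 W

2357468.5


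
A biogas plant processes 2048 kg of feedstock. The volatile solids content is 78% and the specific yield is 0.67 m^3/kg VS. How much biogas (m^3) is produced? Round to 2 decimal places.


Compute volatile solids:
  VS = mass * VS_fraction = 2048 * 0.78 = 1597.44 kg
Calculate biogas volume:
  Biogas = VS * specific_yield = 1597.44 * 0.67
  Biogas = 1070.28 m^3

1070.28


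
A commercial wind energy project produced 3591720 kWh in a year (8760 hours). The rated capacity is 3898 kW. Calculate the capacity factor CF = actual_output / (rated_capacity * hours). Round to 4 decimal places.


Capacity factor = actual output / maximum possible output
Maximum possible = rated * hours = 3898 * 8760 = 34146480 kWh
CF = 3591720 / 34146480
CF = 0.1052

0.1052


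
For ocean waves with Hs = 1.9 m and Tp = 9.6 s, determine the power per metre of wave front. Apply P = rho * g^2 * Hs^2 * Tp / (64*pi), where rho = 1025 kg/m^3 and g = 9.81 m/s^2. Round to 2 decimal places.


Apply wave power formula:
  g^2 = 9.81^2 = 96.2361
  Hs^2 = 1.9^2 = 3.61
  Numerator = rho * g^2 * Hs^2 * Tp = 1025 * 96.2361 * 3.61 * 9.6 = 3418537.24
  Denominator = 64 * pi = 201.0619
  P = 3418537.24 / 201.0619 = 17002.41 W/m

17002.41


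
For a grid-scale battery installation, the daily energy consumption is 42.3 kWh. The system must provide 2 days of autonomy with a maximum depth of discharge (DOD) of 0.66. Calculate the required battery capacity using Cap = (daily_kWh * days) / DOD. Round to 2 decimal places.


Total energy needed = daily * days = 42.3 * 2 = 84.6 kWh
Account for depth of discharge:
  Cap = total_energy / DOD = 84.6 / 0.66
  Cap = 128.18 kWh

128.18


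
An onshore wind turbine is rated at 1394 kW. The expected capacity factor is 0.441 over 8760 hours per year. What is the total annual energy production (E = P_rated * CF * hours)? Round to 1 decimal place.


Annual energy = rated_kW * capacity_factor * hours_per_year
Given: P_rated = 1394 kW, CF = 0.441, hours = 8760
E = 1394 * 0.441 * 8760
E = 5385245.0 kWh

5385245.0


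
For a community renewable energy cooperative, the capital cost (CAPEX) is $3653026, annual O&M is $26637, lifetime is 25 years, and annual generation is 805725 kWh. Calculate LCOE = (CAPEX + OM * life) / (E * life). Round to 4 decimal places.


Total cost = CAPEX + OM * lifetime = 3653026 + 26637 * 25 = 3653026 + 665925 = 4318951
Total generation = annual * lifetime = 805725 * 25 = 20143125 kWh
LCOE = 4318951 / 20143125
LCOE = 0.2144 $/kWh

0.2144


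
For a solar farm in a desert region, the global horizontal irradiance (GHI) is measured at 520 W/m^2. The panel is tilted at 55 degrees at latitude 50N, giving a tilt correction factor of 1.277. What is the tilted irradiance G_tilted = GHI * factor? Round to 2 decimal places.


Identify the given values:
  GHI = 520 W/m^2, tilt correction factor = 1.277
Apply the formula G_tilted = GHI * factor:
  G_tilted = 520 * 1.277
  G_tilted = 664.04 W/m^2

664.04


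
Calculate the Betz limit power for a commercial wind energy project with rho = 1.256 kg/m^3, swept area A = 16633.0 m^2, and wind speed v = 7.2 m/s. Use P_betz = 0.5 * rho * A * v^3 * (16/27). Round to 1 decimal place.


The Betz coefficient Cp_max = 16/27 = 0.5926
v^3 = 7.2^3 = 373.248
P_betz = 0.5 * rho * A * v^3 * Cp_max
P_betz = 0.5 * 1.256 * 16633.0 * 373.248 * 0.5926
P_betz = 2310382.8 W

2310382.8


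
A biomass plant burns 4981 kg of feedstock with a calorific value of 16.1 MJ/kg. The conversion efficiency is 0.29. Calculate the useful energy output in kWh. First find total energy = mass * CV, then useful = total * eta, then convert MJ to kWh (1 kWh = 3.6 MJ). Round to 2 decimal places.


Total energy = mass * CV = 4981 * 16.1 = 80194.1 MJ
Useful energy = total * eta = 80194.1 * 0.29 = 23256.29 MJ
Convert to kWh: 23256.29 / 3.6
Useful energy = 6460.08 kWh

6460.08


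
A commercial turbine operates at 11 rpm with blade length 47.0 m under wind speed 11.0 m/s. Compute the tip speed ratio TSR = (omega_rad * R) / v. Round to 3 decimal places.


Convert rotational speed to rad/s:
  omega = 11 * 2 * pi / 60 = 1.1519 rad/s
Compute tip speed:
  v_tip = omega * R = 1.1519 * 47.0 = 54.14 m/s
Tip speed ratio:
  TSR = v_tip / v_wind = 54.14 / 11.0 = 4.922

4.922


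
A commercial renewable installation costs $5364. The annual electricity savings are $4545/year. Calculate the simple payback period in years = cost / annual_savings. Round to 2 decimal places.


Simple payback period = initial cost / annual savings
Payback = 5364 / 4545
Payback = 1.18 years

1.18


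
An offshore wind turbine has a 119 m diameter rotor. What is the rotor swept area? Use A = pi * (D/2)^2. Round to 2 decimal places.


Compute the rotor radius:
  r = D / 2 = 119 / 2 = 59.5 m
Calculate swept area:
  A = pi * r^2 = pi * 59.5^2
  A = 11122.02 m^2

11122.02


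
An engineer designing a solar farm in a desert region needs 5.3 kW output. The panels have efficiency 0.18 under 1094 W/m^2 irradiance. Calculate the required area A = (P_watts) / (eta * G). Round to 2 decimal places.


Convert target power to watts: P = 5.3 * 1000 = 5300.0 W
Compute denominator: eta * G = 0.18 * 1094 = 196.92
Required area A = P / (eta * G) = 5300.0 / 196.92
A = 26.91 m^2

26.91


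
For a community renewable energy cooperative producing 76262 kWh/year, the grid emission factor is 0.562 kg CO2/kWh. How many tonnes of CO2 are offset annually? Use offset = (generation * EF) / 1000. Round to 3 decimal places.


CO2 offset in kg = generation * emission_factor
CO2 offset = 76262 * 0.562 = 42859.24 kg
Convert to tonnes:
  CO2 offset = 42859.24 / 1000 = 42.859 tonnes

42.859


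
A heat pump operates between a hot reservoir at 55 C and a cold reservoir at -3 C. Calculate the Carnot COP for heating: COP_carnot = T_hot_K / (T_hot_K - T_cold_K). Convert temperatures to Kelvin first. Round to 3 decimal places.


Convert to Kelvin:
  T_hot = 55 + 273.15 = 328.15 K
  T_cold = -3 + 273.15 = 270.15 K
Apply Carnot COP formula:
  COP = T_hot_K / (T_hot_K - T_cold_K) = 328.15 / 58.0
  COP = 5.658

5.658


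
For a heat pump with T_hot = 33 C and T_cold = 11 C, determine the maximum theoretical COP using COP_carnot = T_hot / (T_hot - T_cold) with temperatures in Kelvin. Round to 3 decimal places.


Convert to Kelvin:
  T_hot = 33 + 273.15 = 306.15 K
  T_cold = 11 + 273.15 = 284.15 K
Apply Carnot COP formula:
  COP = T_hot_K / (T_hot_K - T_cold_K) = 306.15 / 22.0
  COP = 13.916

13.916


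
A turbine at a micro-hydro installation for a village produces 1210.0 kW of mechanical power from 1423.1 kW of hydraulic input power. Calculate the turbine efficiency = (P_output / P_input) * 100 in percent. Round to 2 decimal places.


Turbine efficiency = (output power / input power) * 100
eta = (1210.0 / 1423.1) * 100
eta = 85.03%

85.03


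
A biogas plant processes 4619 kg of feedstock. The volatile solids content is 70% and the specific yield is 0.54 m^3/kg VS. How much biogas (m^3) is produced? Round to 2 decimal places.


Compute volatile solids:
  VS = mass * VS_fraction = 4619 * 0.7 = 3233.3 kg
Calculate biogas volume:
  Biogas = VS * specific_yield = 3233.3 * 0.54
  Biogas = 1745.98 m^3

1745.98


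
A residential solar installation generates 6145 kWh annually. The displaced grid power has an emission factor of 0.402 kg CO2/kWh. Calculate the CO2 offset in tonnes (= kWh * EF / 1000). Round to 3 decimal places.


CO2 offset in kg = generation * emission_factor
CO2 offset = 6145 * 0.402 = 2470.29 kg
Convert to tonnes:
  CO2 offset = 2470.29 / 1000 = 2.470 tonnes

2.470


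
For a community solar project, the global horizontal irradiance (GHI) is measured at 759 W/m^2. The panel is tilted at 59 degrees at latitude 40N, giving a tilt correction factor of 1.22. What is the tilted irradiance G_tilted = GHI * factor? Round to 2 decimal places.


Identify the given values:
  GHI = 759 W/m^2, tilt correction factor = 1.22
Apply the formula G_tilted = GHI * factor:
  G_tilted = 759 * 1.22
  G_tilted = 925.98 W/m^2

925.98


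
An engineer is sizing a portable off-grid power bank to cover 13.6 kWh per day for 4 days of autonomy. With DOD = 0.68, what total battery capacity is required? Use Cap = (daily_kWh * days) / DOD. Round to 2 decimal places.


Total energy needed = daily * days = 13.6 * 4 = 54.4 kWh
Account for depth of discharge:
  Cap = total_energy / DOD = 54.4 / 0.68
  Cap = 80.00 kWh

80.00


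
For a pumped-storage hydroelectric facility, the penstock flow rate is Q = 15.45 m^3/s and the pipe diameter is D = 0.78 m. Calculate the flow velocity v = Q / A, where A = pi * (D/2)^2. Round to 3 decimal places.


Compute pipe cross-sectional area:
  A = pi * (D/2)^2 = pi * (0.78/2)^2 = 0.4778 m^2
Calculate velocity:
  v = Q / A = 15.45 / 0.4778
  v = 32.333 m/s

32.333


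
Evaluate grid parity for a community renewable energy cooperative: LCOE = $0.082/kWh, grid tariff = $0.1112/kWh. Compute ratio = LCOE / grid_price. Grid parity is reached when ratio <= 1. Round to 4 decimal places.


Compare LCOE to grid price:
  LCOE = $0.082/kWh, Grid price = $0.1112/kWh
  Ratio = LCOE / grid_price = 0.082 / 0.1112 = 0.7374
  Grid parity achieved (ratio <= 1)? yes

0.7374


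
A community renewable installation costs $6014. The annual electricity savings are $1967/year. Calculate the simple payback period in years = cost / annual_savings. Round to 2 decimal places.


Simple payback period = initial cost / annual savings
Payback = 6014 / 1967
Payback = 3.06 years

3.06


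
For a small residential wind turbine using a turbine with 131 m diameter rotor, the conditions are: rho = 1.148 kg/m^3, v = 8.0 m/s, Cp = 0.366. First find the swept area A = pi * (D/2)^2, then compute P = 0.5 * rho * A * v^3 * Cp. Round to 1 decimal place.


Step 1 -- Compute swept area:
  A = pi * (D/2)^2 = pi * (131/2)^2 = 13478.22 m^2
Step 2 -- Apply wind power equation:
  P = 0.5 * rho * A * v^3 * Cp
  v^3 = 8.0^3 = 512.0
  P = 0.5 * 1.148 * 13478.22 * 512.0 * 0.366
  P = 1449757.7 W

1449757.7


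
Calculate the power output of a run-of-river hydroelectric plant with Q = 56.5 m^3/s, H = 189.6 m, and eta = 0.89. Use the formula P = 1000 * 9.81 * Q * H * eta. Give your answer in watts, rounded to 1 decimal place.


Apply the hydropower formula P = rho * g * Q * H * eta
rho * g = 1000 * 9.81 = 9810.0
P = 9810.0 * 56.5 * 189.6 * 0.89
P = 93528893.2 W

93528893.2


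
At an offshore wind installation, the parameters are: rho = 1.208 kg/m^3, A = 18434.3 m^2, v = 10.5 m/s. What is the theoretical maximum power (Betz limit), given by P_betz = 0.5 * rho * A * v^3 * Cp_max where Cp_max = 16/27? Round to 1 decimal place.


The Betz coefficient Cp_max = 16/27 = 0.5926
v^3 = 10.5^3 = 1157.625
P_betz = 0.5 * rho * A * v^3 * Cp_max
P_betz = 0.5 * 1.208 * 18434.3 * 1157.625 * 0.5926
P_betz = 7638141.6 W

7638141.6


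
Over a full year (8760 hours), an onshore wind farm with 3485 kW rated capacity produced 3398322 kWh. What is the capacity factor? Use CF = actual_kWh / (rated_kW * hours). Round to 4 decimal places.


Capacity factor = actual output / maximum possible output
Maximum possible = rated * hours = 3485 * 8760 = 30528600 kWh
CF = 3398322 / 30528600
CF = 0.1113

0.1113


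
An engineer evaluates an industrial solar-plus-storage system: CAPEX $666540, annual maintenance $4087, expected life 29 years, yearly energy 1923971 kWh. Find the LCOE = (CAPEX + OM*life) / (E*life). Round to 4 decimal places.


Total cost = CAPEX + OM * lifetime = 666540 + 4087 * 29 = 666540 + 118523 = 785063
Total generation = annual * lifetime = 1923971 * 29 = 55795159 kWh
LCOE = 785063 / 55795159
LCOE = 0.0141 $/kWh

0.0141


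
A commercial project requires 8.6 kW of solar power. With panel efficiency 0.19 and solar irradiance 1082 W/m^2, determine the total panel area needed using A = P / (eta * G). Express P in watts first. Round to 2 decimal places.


Convert target power to watts: P = 8.6 * 1000 = 8600.0 W
Compute denominator: eta * G = 0.19 * 1082 = 205.58
Required area A = P / (eta * G) = 8600.0 / 205.58
A = 41.83 m^2

41.83


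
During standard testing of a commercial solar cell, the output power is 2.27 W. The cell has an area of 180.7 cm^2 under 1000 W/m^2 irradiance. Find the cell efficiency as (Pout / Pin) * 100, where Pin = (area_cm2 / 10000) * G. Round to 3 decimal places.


First compute the input power:
  Pin = area_cm2 / 10000 * G = 180.7 / 10000 * 1000 = 18.07 W
Then compute efficiency:
  Efficiency = (Pout / Pin) * 100 = (2.27 / 18.07) * 100
  Efficiency = 12.562%

12.562


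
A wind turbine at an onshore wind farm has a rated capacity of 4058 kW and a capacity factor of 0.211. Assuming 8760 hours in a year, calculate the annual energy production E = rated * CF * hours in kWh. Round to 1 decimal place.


Annual energy = rated_kW * capacity_factor * hours_per_year
Given: P_rated = 4058 kW, CF = 0.211, hours = 8760
E = 4058 * 0.211 * 8760
E = 7500644.9 kWh

7500644.9


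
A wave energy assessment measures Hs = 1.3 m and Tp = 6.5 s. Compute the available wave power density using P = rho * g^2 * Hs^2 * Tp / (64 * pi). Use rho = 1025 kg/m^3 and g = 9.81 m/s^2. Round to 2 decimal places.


Apply wave power formula:
  g^2 = 9.81^2 = 96.2361
  Hs^2 = 1.3^2 = 1.69
  Numerator = rho * g^2 * Hs^2 * Tp = 1025 * 96.2361 * 1.69 * 6.5 = 1083582.4
  Denominator = 64 * pi = 201.0619
  P = 1083582.4 / 201.0619 = 5389.30 W/m

5389.30


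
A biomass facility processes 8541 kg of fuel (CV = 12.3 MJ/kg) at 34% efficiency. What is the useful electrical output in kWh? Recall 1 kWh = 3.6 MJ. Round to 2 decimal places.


Total energy = mass * CV = 8541 * 12.3 = 105054.3 MJ
Useful energy = total * eta = 105054.3 * 0.34 = 35718.46 MJ
Convert to kWh: 35718.46 / 3.6
Useful energy = 9921.80 kWh

9921.80


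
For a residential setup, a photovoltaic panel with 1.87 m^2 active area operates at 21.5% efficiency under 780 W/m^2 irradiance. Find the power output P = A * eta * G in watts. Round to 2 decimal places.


Use the solar power formula P = A * eta * G.
Given: A = 1.87 m^2, eta = 0.215, G = 780 W/m^2
P = 1.87 * 0.215 * 780
P = 313.60 W

313.60


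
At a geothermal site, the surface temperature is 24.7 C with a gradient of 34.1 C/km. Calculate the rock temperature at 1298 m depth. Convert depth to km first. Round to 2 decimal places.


Convert depth to km: 1298 / 1000 = 1.298 km
Temperature increase = gradient * depth_km = 34.1 * 1.298 = 44.26 C
Temperature at depth = T_surface + delta_T = 24.7 + 44.26
T = 68.96 C

68.96


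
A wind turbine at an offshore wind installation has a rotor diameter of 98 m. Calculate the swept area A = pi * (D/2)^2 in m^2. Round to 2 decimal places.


Compute the rotor radius:
  r = D / 2 = 98 / 2 = 49.0 m
Calculate swept area:
  A = pi * r^2 = pi * 49.0^2
  A = 7542.96 m^2

7542.96


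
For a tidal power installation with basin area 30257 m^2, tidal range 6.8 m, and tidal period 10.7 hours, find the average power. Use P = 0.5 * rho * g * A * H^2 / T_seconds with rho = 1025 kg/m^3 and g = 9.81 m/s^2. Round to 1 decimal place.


Convert period to seconds: T = 10.7 * 3600 = 38520.0 s
H^2 = 6.8^2 = 46.24
P = 0.5 * rho * g * A * H^2 / T
P = 0.5 * 1025 * 9.81 * 30257 * 46.24 / 38520.0
P = 182608.2 W

182608.2


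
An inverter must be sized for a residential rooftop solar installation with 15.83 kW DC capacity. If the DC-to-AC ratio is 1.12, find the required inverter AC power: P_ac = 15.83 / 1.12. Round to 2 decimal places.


The inverter AC capacity is determined by the DC/AC ratio.
Given: P_dc = 15.83 kW, DC/AC ratio = 1.12
P_ac = P_dc / ratio = 15.83 / 1.12
P_ac = 14.13 kW

14.13


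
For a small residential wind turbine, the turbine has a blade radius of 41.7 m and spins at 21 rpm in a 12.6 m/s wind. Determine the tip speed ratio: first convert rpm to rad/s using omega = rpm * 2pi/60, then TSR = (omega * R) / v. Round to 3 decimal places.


Convert rotational speed to rad/s:
  omega = 21 * 2 * pi / 60 = 2.1991 rad/s
Compute tip speed:
  v_tip = omega * R = 2.1991 * 41.7 = 91.703 m/s
Tip speed ratio:
  TSR = v_tip / v_wind = 91.703 / 12.6 = 7.278

7.278


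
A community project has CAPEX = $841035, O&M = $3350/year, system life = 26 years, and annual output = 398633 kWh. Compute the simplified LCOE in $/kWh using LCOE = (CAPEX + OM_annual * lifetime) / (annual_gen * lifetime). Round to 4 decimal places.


Total cost = CAPEX + OM * lifetime = 841035 + 3350 * 26 = 841035 + 87100 = 928135
Total generation = annual * lifetime = 398633 * 26 = 10364458 kWh
LCOE = 928135 / 10364458
LCOE = 0.0895 $/kWh

0.0895


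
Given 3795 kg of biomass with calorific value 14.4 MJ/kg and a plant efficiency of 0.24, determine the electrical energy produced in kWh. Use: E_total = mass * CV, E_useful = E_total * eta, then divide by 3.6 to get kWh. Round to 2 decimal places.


Total energy = mass * CV = 3795 * 14.4 = 54648.0 MJ
Useful energy = total * eta = 54648.0 * 0.24 = 13115.52 MJ
Convert to kWh: 13115.52 / 3.6
Useful energy = 3643.20 kWh

3643.20


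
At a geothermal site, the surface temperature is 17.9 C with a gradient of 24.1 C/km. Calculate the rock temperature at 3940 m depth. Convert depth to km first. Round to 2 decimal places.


Convert depth to km: 3940 / 1000 = 3.94 km
Temperature increase = gradient * depth_km = 24.1 * 3.94 = 94.95 C
Temperature at depth = T_surface + delta_T = 17.9 + 94.95
T = 112.85 C

112.85


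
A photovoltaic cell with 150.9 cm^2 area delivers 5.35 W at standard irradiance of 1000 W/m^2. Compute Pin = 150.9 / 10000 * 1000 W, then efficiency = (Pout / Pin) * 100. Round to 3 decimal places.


First compute the input power:
  Pin = area_cm2 / 10000 * G = 150.9 / 10000 * 1000 = 15.09 W
Then compute efficiency:
  Efficiency = (Pout / Pin) * 100 = (5.35 / 15.09) * 100
  Efficiency = 35.454%

35.454


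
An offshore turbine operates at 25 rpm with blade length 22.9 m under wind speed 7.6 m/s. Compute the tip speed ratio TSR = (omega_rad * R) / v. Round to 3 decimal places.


Convert rotational speed to rad/s:
  omega = 25 * 2 * pi / 60 = 2.618 rad/s
Compute tip speed:
  v_tip = omega * R = 2.618 * 22.9 = 59.952 m/s
Tip speed ratio:
  TSR = v_tip / v_wind = 59.952 / 7.6 = 7.888

7.888


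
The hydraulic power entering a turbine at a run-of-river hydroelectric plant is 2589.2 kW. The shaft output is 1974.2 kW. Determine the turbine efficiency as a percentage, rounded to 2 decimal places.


Turbine efficiency = (output power / input power) * 100
eta = (1974.2 / 2589.2) * 100
eta = 76.25%

76.25


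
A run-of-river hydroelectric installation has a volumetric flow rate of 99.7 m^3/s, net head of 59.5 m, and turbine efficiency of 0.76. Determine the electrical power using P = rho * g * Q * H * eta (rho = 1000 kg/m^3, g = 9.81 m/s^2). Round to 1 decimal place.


Apply the hydropower formula P = rho * g * Q * H * eta
rho * g = 1000 * 9.81 = 9810.0
P = 9810.0 * 99.7 * 59.5 * 0.76
P = 44227737.5 W

44227737.5


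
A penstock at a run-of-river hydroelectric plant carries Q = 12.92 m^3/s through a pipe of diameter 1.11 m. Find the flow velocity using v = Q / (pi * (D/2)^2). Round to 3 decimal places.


Compute pipe cross-sectional area:
  A = pi * (D/2)^2 = pi * (1.11/2)^2 = 0.9677 m^2
Calculate velocity:
  v = Q / A = 12.92 / 0.9677
  v = 13.351 m/s

13.351


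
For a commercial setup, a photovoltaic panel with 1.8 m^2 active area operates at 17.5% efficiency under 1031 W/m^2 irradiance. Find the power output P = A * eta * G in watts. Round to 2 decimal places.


Use the solar power formula P = A * eta * G.
Given: A = 1.8 m^2, eta = 0.175, G = 1031 W/m^2
P = 1.8 * 0.175 * 1031
P = 324.77 W

324.77


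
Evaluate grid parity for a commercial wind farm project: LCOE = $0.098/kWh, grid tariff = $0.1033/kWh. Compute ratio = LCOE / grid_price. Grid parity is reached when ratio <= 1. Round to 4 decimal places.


Compare LCOE to grid price:
  LCOE = $0.098/kWh, Grid price = $0.1033/kWh
  Ratio = LCOE / grid_price = 0.098 / 0.1033 = 0.9487
  Grid parity achieved (ratio <= 1)? yes

0.9487


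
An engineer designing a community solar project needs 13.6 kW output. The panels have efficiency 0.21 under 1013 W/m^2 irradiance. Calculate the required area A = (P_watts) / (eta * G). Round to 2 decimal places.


Convert target power to watts: P = 13.6 * 1000 = 13600.0 W
Compute denominator: eta * G = 0.21 * 1013 = 212.73
Required area A = P / (eta * G) = 13600.0 / 212.73
A = 63.93 m^2

63.93


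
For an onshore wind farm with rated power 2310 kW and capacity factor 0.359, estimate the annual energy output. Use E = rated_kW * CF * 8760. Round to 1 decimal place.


Annual energy = rated_kW * capacity_factor * hours_per_year
Given: P_rated = 2310 kW, CF = 0.359, hours = 8760
E = 2310 * 0.359 * 8760
E = 7264580.4 kWh

7264580.4


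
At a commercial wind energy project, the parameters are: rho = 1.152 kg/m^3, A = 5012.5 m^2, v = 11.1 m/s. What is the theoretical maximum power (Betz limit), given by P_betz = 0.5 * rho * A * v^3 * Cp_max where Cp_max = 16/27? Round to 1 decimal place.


The Betz coefficient Cp_max = 16/27 = 0.5926
v^3 = 11.1^3 = 1367.631
P_betz = 0.5 * rho * A * v^3 * Cp_max
P_betz = 0.5 * 1.152 * 5012.5 * 1367.631 * 0.5926
P_betz = 2339925.5 W

2339925.5


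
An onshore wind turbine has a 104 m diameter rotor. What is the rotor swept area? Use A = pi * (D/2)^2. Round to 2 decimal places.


Compute the rotor radius:
  r = D / 2 = 104 / 2 = 52.0 m
Calculate swept area:
  A = pi * r^2 = pi * 52.0^2
  A = 8494.87 m^2

8494.87


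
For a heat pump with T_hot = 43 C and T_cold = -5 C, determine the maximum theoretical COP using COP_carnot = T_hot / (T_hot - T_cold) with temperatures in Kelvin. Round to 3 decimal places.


Convert to Kelvin:
  T_hot = 43 + 273.15 = 316.15 K
  T_cold = -5 + 273.15 = 268.15 K
Apply Carnot COP formula:
  COP = T_hot_K / (T_hot_K - T_cold_K) = 316.15 / 48.0
  COP = 6.586

6.586


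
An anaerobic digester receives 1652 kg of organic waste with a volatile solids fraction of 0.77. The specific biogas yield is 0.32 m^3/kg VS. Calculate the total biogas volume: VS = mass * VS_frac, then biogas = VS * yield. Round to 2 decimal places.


Compute volatile solids:
  VS = mass * VS_fraction = 1652 * 0.77 = 1272.04 kg
Calculate biogas volume:
  Biogas = VS * specific_yield = 1272.04 * 0.32
  Biogas = 407.05 m^3

407.05


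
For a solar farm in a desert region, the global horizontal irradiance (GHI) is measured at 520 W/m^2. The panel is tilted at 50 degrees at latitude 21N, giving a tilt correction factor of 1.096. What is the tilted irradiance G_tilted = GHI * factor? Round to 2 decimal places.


Identify the given values:
  GHI = 520 W/m^2, tilt correction factor = 1.096
Apply the formula G_tilted = GHI * factor:
  G_tilted = 520 * 1.096
  G_tilted = 569.92 W/m^2

569.92


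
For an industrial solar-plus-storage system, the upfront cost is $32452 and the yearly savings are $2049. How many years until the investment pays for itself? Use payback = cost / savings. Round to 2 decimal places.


Simple payback period = initial cost / annual savings
Payback = 32452 / 2049
Payback = 15.84 years

15.84


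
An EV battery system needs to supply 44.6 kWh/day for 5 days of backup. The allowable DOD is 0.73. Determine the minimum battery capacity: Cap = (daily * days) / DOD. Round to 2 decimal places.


Total energy needed = daily * days = 44.6 * 5 = 223.0 kWh
Account for depth of discharge:
  Cap = total_energy / DOD = 223.0 / 0.73
  Cap = 305.48 kWh

305.48


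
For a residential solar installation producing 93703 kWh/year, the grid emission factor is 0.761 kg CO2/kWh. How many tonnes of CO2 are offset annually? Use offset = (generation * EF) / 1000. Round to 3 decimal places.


CO2 offset in kg = generation * emission_factor
CO2 offset = 93703 * 0.761 = 71307.98 kg
Convert to tonnes:
  CO2 offset = 71307.98 / 1000 = 71.308 tonnes

71.308


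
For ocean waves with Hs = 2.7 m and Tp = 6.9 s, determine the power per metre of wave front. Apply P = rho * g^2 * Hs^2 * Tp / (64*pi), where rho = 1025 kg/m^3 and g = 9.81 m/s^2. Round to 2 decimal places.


Apply wave power formula:
  g^2 = 9.81^2 = 96.2361
  Hs^2 = 2.7^2 = 7.29
  Numerator = rho * g^2 * Hs^2 * Tp = 1025 * 96.2361 * 7.29 * 6.9 = 4961791.37
  Denominator = 64 * pi = 201.0619
  P = 4961791.37 / 201.0619 = 24677.93 W/m

24677.93


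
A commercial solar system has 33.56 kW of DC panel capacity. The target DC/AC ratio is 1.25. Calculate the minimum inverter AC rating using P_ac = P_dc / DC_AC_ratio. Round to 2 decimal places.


The inverter AC capacity is determined by the DC/AC ratio.
Given: P_dc = 33.56 kW, DC/AC ratio = 1.25
P_ac = P_dc / ratio = 33.56 / 1.25
P_ac = 26.85 kW

26.85


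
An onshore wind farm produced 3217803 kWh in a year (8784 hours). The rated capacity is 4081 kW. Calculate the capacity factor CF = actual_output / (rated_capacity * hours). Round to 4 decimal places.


Capacity factor = actual output / maximum possible output
Maximum possible = rated * hours = 4081 * 8784 = 35847504 kWh
CF = 3217803 / 35847504
CF = 0.0898

0.0898


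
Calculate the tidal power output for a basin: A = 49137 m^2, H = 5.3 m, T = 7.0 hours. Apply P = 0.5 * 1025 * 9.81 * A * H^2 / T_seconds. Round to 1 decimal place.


Convert period to seconds: T = 7.0 * 3600 = 25200.0 s
H^2 = 5.3^2 = 28.09
P = 0.5 * rho * g * A * H^2 / T
P = 0.5 * 1025 * 9.81 * 49137 * 28.09 / 25200.0
P = 275373.9 W

275373.9


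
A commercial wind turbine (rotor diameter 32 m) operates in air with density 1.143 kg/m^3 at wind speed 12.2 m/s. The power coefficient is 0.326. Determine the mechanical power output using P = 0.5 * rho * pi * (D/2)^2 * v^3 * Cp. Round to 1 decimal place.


Step 1 -- Compute swept area:
  A = pi * (D/2)^2 = pi * (32/2)^2 = 804.25 m^2
Step 2 -- Apply wind power equation:
  P = 0.5 * rho * A * v^3 * Cp
  v^3 = 12.2^3 = 1815.848
  P = 0.5 * 1.143 * 804.25 * 1815.848 * 0.326
  P = 272084.1 W

272084.1


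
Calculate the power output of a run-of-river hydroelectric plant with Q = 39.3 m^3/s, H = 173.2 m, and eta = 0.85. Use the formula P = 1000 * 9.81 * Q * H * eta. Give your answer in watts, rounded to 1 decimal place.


Apply the hydropower formula P = rho * g * Q * H * eta
rho * g = 1000 * 9.81 = 9810.0
P = 9810.0 * 39.3 * 173.2 * 0.85
P = 56758168.3 W

56758168.3


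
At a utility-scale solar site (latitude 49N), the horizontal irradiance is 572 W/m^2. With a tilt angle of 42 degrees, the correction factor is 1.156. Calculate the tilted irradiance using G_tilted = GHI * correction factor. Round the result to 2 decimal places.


Identify the given values:
  GHI = 572 W/m^2, tilt correction factor = 1.156
Apply the formula G_tilted = GHI * factor:
  G_tilted = 572 * 1.156
  G_tilted = 661.23 W/m^2

661.23


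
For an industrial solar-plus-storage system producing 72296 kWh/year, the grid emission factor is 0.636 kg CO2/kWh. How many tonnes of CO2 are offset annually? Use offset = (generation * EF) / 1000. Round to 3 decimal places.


CO2 offset in kg = generation * emission_factor
CO2 offset = 72296 * 0.636 = 45980.26 kg
Convert to tonnes:
  CO2 offset = 45980.26 / 1000 = 45.980 tonnes

45.980


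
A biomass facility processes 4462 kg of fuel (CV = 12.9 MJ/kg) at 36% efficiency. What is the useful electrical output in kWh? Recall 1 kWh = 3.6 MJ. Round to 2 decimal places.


Total energy = mass * CV = 4462 * 12.9 = 57559.8 MJ
Useful energy = total * eta = 57559.8 * 0.36 = 20721.53 MJ
Convert to kWh: 20721.53 / 3.6
Useful energy = 5755.98 kWh

5755.98


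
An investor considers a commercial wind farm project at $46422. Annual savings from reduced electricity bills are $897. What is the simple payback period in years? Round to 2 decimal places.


Simple payback period = initial cost / annual savings
Payback = 46422 / 897
Payback = 51.75 years

51.75


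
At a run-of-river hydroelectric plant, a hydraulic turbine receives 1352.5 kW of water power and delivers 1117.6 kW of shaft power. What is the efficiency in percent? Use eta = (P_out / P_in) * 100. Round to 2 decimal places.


Turbine efficiency = (output power / input power) * 100
eta = (1117.6 / 1352.5) * 100
eta = 82.63%

82.63


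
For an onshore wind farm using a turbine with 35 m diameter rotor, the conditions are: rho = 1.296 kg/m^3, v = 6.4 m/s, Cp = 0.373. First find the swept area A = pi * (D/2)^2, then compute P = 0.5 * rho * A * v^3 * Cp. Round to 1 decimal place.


Step 1 -- Compute swept area:
  A = pi * (D/2)^2 = pi * (35/2)^2 = 962.11 m^2
Step 2 -- Apply wind power equation:
  P = 0.5 * rho * A * v^3 * Cp
  v^3 = 6.4^3 = 262.144
  P = 0.5 * 1.296 * 962.11 * 262.144 * 0.373
  P = 60960.7 W

60960.7


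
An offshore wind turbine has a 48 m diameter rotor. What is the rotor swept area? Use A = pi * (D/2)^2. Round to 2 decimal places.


Compute the rotor radius:
  r = D / 2 = 48 / 2 = 24.0 m
Calculate swept area:
  A = pi * r^2 = pi * 24.0^2
  A = 1809.56 m^2

1809.56


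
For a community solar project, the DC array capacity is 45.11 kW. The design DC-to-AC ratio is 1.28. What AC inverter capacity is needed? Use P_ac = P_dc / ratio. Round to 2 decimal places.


The inverter AC capacity is determined by the DC/AC ratio.
Given: P_dc = 45.11 kW, DC/AC ratio = 1.28
P_ac = P_dc / ratio = 45.11 / 1.28
P_ac = 35.24 kW

35.24


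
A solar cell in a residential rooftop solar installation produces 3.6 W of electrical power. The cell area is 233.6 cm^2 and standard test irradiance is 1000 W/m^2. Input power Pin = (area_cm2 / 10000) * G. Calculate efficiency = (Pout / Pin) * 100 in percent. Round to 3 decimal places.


First compute the input power:
  Pin = area_cm2 / 10000 * G = 233.6 / 10000 * 1000 = 23.36 W
Then compute efficiency:
  Efficiency = (Pout / Pin) * 100 = (3.6 / 23.36) * 100
  Efficiency = 15.411%

15.411


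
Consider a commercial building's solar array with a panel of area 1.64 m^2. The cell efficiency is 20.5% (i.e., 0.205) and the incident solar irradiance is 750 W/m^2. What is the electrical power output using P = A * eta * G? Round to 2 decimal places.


Use the solar power formula P = A * eta * G.
Given: A = 1.64 m^2, eta = 0.205, G = 750 W/m^2
P = 1.64 * 0.205 * 750
P = 252.15 W

252.15


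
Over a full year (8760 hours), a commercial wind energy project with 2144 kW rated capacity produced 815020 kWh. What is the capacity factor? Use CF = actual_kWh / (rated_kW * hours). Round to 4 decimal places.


Capacity factor = actual output / maximum possible output
Maximum possible = rated * hours = 2144 * 8760 = 18781440 kWh
CF = 815020 / 18781440
CF = 0.0434

0.0434


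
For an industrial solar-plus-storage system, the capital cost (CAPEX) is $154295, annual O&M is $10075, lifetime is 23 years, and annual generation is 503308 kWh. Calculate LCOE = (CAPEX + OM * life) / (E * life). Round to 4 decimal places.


Total cost = CAPEX + OM * lifetime = 154295 + 10075 * 23 = 154295 + 231725 = 386020
Total generation = annual * lifetime = 503308 * 23 = 11576084 kWh
LCOE = 386020 / 11576084
LCOE = 0.0333 $/kWh

0.0333


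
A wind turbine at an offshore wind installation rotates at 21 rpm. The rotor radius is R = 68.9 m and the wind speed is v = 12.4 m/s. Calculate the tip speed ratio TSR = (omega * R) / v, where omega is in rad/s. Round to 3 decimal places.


Convert rotational speed to rad/s:
  omega = 21 * 2 * pi / 60 = 2.1991 rad/s
Compute tip speed:
  v_tip = omega * R = 2.1991 * 68.9 = 151.519 m/s
Tip speed ratio:
  TSR = v_tip / v_wind = 151.519 / 12.4 = 12.219

12.219


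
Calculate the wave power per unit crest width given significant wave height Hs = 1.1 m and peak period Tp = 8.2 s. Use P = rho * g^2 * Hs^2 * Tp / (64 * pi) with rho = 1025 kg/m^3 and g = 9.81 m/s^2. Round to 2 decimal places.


Apply wave power formula:
  g^2 = 9.81^2 = 96.2361
  Hs^2 = 1.1^2 = 1.21
  Numerator = rho * g^2 * Hs^2 * Tp = 1025 * 96.2361 * 1.21 * 8.2 = 978725.95
  Denominator = 64 * pi = 201.0619
  P = 978725.95 / 201.0619 = 4867.78 W/m

4867.78


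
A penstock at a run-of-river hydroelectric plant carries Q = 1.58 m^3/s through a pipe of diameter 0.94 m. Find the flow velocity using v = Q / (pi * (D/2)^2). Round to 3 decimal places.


Compute pipe cross-sectional area:
  A = pi * (D/2)^2 = pi * (0.94/2)^2 = 0.694 m^2
Calculate velocity:
  v = Q / A = 1.58 / 0.694
  v = 2.277 m/s

2.277


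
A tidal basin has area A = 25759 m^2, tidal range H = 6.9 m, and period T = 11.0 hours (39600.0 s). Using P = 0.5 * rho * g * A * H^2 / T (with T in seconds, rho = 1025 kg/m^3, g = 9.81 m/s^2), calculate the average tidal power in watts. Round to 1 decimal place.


Convert period to seconds: T = 11.0 * 3600 = 39600.0 s
H^2 = 6.9^2 = 47.61
P = 0.5 * rho * g * A * H^2 / T
P = 0.5 * 1025 * 9.81 * 25759 * 47.61 / 39600.0
P = 155702.2 W

155702.2


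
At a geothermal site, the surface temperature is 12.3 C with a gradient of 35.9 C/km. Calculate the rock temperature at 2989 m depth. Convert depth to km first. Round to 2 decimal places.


Convert depth to km: 2989 / 1000 = 2.989 km
Temperature increase = gradient * depth_km = 35.9 * 2.989 = 107.31 C
Temperature at depth = T_surface + delta_T = 12.3 + 107.31
T = 119.61 C

119.61


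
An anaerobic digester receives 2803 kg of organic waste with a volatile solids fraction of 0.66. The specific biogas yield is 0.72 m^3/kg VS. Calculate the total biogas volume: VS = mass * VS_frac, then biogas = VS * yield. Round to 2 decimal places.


Compute volatile solids:
  VS = mass * VS_fraction = 2803 * 0.66 = 1849.98 kg
Calculate biogas volume:
  Biogas = VS * specific_yield = 1849.98 * 0.72
  Biogas = 1331.99 m^3

1331.99


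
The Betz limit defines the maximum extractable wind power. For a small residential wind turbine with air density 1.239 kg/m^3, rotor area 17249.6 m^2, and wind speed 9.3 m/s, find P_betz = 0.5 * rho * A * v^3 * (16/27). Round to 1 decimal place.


The Betz coefficient Cp_max = 16/27 = 0.5926
v^3 = 9.3^3 = 804.357
P_betz = 0.5 * rho * A * v^3 * Cp_max
P_betz = 0.5 * 1.239 * 17249.6 * 804.357 * 0.5926
P_betz = 5093606.6 W

5093606.6


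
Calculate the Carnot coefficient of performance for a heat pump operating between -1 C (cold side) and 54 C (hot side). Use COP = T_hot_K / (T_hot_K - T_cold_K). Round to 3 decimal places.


Convert to Kelvin:
  T_hot = 54 + 273.15 = 327.15 K
  T_cold = -1 + 273.15 = 272.15 K
Apply Carnot COP formula:
  COP = T_hot_K / (T_hot_K - T_cold_K) = 327.15 / 55.0
  COP = 5.948

5.948
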